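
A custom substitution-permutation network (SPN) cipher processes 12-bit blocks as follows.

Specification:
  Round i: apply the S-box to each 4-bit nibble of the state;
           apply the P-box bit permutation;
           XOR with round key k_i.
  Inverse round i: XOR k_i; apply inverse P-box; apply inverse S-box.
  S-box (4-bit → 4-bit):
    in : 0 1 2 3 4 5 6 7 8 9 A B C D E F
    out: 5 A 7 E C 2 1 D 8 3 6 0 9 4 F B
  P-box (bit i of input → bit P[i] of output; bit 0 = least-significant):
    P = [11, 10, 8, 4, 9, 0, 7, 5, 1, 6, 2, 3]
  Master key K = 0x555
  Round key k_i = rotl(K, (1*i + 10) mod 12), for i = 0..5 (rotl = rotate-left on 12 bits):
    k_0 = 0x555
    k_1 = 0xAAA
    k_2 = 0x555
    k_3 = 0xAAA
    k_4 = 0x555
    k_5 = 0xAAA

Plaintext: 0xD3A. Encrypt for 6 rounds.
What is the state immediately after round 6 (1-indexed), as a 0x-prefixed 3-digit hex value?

0xCC4

s_0 = plaintext = 0xD3A
s_1 = Round(s_0, k_0) = 0x0F0
s_2 = Round(s_1, k_1) = 0x18D
s_3 = Round(s_2, k_2) = 0x43D
s_4 = Round(s_3, k_3) = 0xB07
s_5 = Round(s_4, k_4) = 0xEC5
s_6 = Round(s_5, k_5) = 0xCC4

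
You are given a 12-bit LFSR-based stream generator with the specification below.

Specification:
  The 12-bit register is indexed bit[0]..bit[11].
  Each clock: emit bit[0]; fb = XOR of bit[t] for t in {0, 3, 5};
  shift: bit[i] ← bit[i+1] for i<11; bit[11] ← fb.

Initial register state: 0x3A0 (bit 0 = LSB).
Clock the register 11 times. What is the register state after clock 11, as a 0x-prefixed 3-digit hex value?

0xA92

reg_0 = 0x3A0
clock 1: out=0, reg = 0x9D0
clock 2: out=0, reg = 0x4E8
clock 3: out=0, reg = 0x274
clock 4: out=0, reg = 0x93A
clock 5: out=0, reg = 0x49D
clock 6: out=1, reg = 0x24E
clock 7: out=0, reg = 0x927
clock 8: out=1, reg = 0x493
clock 9: out=1, reg = 0xA49
clock 10: out=1, reg = 0x524
clock 11: out=0, reg = 0xA92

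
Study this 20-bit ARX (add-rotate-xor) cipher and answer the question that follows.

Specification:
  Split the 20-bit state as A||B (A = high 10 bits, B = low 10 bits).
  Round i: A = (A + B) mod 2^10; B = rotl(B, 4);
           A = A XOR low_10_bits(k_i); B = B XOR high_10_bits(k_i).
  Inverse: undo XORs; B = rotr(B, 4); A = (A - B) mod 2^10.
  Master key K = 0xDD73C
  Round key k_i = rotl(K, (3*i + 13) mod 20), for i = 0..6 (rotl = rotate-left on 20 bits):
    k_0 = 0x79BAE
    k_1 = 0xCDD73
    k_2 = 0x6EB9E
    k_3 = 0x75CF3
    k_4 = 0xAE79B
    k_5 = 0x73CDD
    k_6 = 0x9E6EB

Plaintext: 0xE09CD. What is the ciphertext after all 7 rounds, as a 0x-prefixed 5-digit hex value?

0xD7AC5

s_0 = plaintext = 0xE09CD
s_1 = Round(s_0, k_0) = 0xB8531
s_2 = Round(s_1, k_1) = 0x58423
s_3 = Round(s_2, k_2) = 0x86B8A
s_4 = Round(s_3, k_3) = 0x55D79
s_5 = Round(s_4, k_4) = 0x52D2C
s_6 = Round(s_5, k_5) = 0xAAB0B
s_7 = Round(s_6, k_6) = 0xD7AC5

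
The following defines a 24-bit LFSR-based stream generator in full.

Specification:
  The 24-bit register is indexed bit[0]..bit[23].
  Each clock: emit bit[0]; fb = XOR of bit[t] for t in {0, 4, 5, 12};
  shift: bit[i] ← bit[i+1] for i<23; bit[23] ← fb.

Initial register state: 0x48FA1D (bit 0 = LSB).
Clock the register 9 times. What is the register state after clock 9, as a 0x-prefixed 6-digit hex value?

0x71A47D

reg_0 = 0x48FA1D
clock 1: out=1, reg = 0xA47D0E
clock 2: out=0, reg = 0xD23E87
clock 3: out=1, reg = 0x691F43
clock 4: out=1, reg = 0x348FA1
clock 5: out=1, reg = 0x1A47D0
clock 6: out=0, reg = 0x8D23E8
clock 7: out=0, reg = 0xC691F4
clock 8: out=0, reg = 0xE348FA
clock 9: out=0, reg = 0x71A47D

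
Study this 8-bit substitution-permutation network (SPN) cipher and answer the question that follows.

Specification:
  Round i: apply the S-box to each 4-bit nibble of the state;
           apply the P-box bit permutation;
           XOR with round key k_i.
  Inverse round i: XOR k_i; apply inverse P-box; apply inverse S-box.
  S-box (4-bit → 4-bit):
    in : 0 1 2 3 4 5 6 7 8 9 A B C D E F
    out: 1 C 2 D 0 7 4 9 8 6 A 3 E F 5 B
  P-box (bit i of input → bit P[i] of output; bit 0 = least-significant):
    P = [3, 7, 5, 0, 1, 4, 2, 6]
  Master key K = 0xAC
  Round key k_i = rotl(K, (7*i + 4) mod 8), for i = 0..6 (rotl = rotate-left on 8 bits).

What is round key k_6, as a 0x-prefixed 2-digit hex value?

K = 0xAC
k_0 = rotl(K, (7*0+4) mod 8) = rotl(K, 4) = 0xCA
k_1 = rotl(K, (7*1+4) mod 8) = rotl(K, 3) = 0x65
k_2 = rotl(K, (7*2+4) mod 8) = rotl(K, 2) = 0xB2
k_3 = rotl(K, (7*3+4) mod 8) = rotl(K, 1) = 0x59
k_4 = rotl(K, (7*4+4) mod 8) = rotl(K, 0) = 0xAC
k_5 = rotl(K, (7*5+4) mod 8) = rotl(K, 7) = 0x56
k_6 = rotl(K, (7*6+4) mod 8) = rotl(K, 6) = 0x2B

0x2B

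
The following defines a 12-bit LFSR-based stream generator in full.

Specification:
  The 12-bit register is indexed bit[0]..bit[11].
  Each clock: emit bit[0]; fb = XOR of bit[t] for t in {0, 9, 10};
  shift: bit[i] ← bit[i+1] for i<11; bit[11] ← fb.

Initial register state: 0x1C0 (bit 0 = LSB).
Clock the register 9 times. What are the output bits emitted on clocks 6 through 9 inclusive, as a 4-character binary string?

reg_0 = 0x1C0
clock 1: out=0, reg = 0x0E0
clock 2: out=0, reg = 0x070
clock 3: out=0, reg = 0x038
clock 4: out=0, reg = 0x01C
clock 5: out=0, reg = 0x00E
clock 6: out=0, reg = 0x007
clock 7: out=1, reg = 0x803
clock 8: out=1, reg = 0xC01
clock 9: out=1, reg = 0x600

0111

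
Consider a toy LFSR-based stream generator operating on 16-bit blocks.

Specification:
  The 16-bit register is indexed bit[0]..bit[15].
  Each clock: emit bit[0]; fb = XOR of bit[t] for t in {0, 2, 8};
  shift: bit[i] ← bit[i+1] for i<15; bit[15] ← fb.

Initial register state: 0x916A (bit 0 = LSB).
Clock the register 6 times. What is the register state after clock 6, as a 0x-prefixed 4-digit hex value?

0x8645

reg_0 = 0x916A
clock 1: out=0, reg = 0xC8B5
clock 2: out=1, reg = 0x645A
clock 3: out=0, reg = 0x322D
clock 4: out=1, reg = 0x1916
clock 5: out=0, reg = 0x0C8B
clock 6: out=1, reg = 0x8645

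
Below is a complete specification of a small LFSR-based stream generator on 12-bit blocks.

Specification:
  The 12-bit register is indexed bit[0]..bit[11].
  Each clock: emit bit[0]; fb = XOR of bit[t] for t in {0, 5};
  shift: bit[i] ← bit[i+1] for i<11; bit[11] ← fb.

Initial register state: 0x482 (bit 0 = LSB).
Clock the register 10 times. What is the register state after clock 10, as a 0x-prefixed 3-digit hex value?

reg_0 = 0x482
clock 1: out=0, reg = 0x241
clock 2: out=1, reg = 0x920
clock 3: out=0, reg = 0xC90
clock 4: out=0, reg = 0x648
clock 5: out=0, reg = 0x324
clock 6: out=0, reg = 0x992
clock 7: out=0, reg = 0x4C9
clock 8: out=1, reg = 0xA64
clock 9: out=0, reg = 0xD32
clock 10: out=0, reg = 0xE99

0xE99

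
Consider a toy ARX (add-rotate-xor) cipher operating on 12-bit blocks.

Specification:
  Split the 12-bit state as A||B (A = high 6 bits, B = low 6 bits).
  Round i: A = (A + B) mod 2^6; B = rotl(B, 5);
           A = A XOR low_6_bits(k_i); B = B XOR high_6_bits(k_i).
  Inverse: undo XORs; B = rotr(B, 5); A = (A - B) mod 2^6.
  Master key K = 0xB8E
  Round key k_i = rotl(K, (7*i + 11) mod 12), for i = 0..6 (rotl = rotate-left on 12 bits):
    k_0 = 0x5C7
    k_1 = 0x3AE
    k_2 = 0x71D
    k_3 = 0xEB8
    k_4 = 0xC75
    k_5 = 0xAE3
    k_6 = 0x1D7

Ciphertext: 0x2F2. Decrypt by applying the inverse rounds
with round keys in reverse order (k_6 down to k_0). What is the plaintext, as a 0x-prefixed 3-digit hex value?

0x1A3

s_0 = ciphertext = 0x2F2
s_1 = InvRound(s_0, k_6) = 0xC6B
s_2 = InvRound(s_1, k_5) = 0x480
s_3 = InvRound(s_2, k_4) = 0x123
s_4 = InvRound(s_3, k_3) = 0x2B2
s_5 = InvRound(s_4, k_2) = 0xE9D
s_6 = InvRound(s_5, k_1) = 0xBA6
s_7 = InvRound(s_6, k_0) = 0x1A3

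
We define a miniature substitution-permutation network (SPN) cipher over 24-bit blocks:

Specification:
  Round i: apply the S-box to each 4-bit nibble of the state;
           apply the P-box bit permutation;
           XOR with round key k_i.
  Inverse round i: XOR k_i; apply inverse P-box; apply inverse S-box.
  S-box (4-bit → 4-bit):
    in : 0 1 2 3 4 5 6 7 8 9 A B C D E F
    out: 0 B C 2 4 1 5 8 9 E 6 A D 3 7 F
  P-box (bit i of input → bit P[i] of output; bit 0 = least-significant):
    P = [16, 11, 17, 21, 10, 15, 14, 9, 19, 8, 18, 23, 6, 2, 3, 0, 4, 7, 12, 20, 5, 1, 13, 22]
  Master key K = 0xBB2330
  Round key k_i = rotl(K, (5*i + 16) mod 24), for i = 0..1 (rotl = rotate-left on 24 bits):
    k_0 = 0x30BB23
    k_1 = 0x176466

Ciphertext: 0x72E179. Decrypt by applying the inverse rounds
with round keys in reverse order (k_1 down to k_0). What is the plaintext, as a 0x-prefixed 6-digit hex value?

0xEDC905

s_0 = ciphertext = 0x72E179
s_1 = InvRound(s_0, k_1) = 0xB59AD8
s_2 = InvRound(s_1, k_0) = 0xEDC905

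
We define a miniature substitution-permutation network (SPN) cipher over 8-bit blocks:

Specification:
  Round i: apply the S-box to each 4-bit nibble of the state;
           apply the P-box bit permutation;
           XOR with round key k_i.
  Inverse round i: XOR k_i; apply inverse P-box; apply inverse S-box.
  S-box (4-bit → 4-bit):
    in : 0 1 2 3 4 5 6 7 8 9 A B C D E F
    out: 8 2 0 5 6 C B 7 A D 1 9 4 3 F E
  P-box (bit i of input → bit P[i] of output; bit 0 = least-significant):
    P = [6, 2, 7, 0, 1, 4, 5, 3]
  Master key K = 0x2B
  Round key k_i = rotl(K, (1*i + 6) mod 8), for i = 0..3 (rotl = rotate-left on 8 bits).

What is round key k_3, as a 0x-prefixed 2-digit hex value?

K = 0x2B
k_0 = rotl(K, (1*0+6) mod 8) = rotl(K, 6) = 0xCA
k_1 = rotl(K, (1*1+6) mod 8) = rotl(K, 7) = 0x95
k_2 = rotl(K, (1*2+6) mod 8) = rotl(K, 0) = 0x2B
k_3 = rotl(K, (1*3+6) mod 8) = rotl(K, 1) = 0x56

0x56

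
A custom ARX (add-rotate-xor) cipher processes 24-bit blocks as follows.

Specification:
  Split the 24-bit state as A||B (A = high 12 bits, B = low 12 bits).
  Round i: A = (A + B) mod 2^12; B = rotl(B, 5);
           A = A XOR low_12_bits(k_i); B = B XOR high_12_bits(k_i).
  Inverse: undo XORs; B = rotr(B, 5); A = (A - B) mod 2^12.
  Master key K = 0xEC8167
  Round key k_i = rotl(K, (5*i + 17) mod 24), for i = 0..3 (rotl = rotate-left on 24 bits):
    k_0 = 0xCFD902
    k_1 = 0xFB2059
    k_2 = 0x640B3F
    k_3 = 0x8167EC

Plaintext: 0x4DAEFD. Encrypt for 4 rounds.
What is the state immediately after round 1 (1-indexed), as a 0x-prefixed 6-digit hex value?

s_0 = plaintext = 0x4DAEFD
s_1 = Round(s_0, k_0) = 0xAD5340
s_2 = Round(s_1, k_1) = 0xE4C7B4
s_3 = Round(s_2, k_2) = 0xD3F0CF
s_4 = Round(s_3, k_3) = 0x9E21F7

0xAD5340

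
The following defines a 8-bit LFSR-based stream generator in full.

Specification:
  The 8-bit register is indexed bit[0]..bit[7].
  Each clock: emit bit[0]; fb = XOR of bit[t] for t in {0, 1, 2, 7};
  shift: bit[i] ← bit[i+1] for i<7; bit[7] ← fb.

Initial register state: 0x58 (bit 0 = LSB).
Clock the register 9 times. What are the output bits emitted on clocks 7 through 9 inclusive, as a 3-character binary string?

100

reg_0 = 0x58
clock 1: out=0, reg = 0x2C
clock 2: out=0, reg = 0x96
clock 3: out=0, reg = 0xCB
clock 4: out=1, reg = 0xE5
clock 5: out=1, reg = 0xF2
clock 6: out=0, reg = 0x79
clock 7: out=1, reg = 0xBC
clock 8: out=0, reg = 0x5E
clock 9: out=0, reg = 0x2F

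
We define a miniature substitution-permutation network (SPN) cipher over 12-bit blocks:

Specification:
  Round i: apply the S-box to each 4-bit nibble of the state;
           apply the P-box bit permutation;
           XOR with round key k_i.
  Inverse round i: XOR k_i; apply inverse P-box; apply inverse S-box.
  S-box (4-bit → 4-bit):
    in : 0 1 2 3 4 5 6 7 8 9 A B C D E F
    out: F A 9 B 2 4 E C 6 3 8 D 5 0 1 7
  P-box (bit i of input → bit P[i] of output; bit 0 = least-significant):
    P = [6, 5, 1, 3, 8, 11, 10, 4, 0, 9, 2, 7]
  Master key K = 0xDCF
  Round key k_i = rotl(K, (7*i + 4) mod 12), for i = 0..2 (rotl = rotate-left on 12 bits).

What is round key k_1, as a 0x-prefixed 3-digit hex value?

0xEE7

K = 0xDCF
k_0 = rotl(K, (7*0+4) mod 12) = rotl(K, 4) = 0xCFD
k_1 = rotl(K, (7*1+4) mod 12) = rotl(K, 11) = 0xEE7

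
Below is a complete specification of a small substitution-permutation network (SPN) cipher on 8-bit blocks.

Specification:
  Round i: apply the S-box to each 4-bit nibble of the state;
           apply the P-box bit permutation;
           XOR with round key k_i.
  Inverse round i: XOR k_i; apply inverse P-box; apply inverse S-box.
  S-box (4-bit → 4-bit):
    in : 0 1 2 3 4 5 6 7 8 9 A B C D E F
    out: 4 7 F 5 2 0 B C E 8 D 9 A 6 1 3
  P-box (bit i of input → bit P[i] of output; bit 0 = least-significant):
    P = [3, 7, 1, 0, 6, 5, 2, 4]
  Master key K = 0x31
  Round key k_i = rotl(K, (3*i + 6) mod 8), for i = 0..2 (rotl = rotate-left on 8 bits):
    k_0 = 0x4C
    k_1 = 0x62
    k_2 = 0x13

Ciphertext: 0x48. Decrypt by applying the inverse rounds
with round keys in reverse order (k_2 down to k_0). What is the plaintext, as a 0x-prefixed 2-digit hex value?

s_0 = ciphertext = 0x48
s_1 = InvRound(s_0, k_2) = 0xBA
s_2 = InvRound(s_1, k_1) = 0xBF
s_3 = InvRound(s_2, k_0) = 0x68

0x68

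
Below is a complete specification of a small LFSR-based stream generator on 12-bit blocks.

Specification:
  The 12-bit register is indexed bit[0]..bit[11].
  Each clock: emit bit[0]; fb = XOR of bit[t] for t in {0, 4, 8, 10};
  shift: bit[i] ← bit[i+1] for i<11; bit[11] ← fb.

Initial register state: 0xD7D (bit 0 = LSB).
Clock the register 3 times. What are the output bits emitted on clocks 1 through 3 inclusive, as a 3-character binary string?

reg_0 = 0xD7D
clock 1: out=1, reg = 0x6BE
clock 2: out=0, reg = 0x35F
clock 3: out=1, reg = 0x9AF

101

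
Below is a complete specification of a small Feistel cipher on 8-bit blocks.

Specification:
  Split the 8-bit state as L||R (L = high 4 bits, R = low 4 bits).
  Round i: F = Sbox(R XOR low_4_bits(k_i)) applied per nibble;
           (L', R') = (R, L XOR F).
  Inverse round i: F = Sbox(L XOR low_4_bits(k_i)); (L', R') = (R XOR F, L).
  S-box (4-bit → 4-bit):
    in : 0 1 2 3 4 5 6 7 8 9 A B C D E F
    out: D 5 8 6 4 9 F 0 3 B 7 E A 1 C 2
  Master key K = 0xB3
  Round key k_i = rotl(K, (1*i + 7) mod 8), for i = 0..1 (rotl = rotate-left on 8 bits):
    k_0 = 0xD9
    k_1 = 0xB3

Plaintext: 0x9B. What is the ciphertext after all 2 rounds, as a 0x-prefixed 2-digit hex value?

s_0 = plaintext = 0x9B
s_1 = Round(s_0, k_0) = 0xB1
s_2 = Round(s_1, k_1) = 0x13

0x13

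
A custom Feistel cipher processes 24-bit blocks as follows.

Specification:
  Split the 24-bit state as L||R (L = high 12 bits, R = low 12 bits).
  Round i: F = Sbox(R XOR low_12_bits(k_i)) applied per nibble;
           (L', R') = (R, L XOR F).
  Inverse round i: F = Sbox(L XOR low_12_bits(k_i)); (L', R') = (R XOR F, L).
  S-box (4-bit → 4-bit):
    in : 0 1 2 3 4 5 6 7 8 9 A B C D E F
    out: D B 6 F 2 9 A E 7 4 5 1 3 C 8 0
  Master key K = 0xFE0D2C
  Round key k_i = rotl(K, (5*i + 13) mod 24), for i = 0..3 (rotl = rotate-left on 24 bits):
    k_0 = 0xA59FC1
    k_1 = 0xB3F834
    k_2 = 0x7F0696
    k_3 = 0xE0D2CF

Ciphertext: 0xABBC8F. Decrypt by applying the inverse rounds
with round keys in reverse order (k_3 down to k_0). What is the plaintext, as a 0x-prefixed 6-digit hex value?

0x578315

s_0 = ciphertext = 0xABBC8F
s_1 = InvRound(s_0, k_3) = 0xB6DABB
s_2 = InvRound(s_1, k_2) = 0x6BAB6D
s_3 = InvRound(s_2, k_1) = 0x3156BA
s_4 = InvRound(s_3, k_0) = 0x578315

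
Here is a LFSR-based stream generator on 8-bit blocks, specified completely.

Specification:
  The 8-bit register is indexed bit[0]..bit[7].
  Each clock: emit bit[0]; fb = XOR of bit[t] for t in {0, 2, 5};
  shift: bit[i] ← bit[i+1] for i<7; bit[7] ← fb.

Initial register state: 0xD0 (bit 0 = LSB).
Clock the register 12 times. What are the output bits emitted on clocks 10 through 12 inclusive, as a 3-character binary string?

100

reg_0 = 0xD0
clock 1: out=0, reg = 0x68
clock 2: out=0, reg = 0xB4
clock 3: out=0, reg = 0x5A
clock 4: out=0, reg = 0x2D
clock 5: out=1, reg = 0x96
clock 6: out=0, reg = 0xCB
clock 7: out=1, reg = 0xE5
clock 8: out=1, reg = 0xF2
clock 9: out=0, reg = 0xF9
clock 10: out=1, reg = 0x7C
clock 11: out=0, reg = 0x3E
clock 12: out=0, reg = 0x1F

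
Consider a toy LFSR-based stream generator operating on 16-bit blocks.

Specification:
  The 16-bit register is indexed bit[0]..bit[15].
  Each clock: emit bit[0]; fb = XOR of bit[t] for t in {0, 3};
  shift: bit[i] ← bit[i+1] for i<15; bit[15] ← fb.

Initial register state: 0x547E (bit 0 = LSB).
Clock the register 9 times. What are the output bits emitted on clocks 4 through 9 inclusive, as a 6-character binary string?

reg_0 = 0x547E
clock 1: out=0, reg = 0xAA3F
clock 2: out=1, reg = 0x551F
clock 3: out=1, reg = 0x2A8F
clock 4: out=1, reg = 0x1547
clock 5: out=1, reg = 0x8AA3
clock 6: out=1, reg = 0xC551
clock 7: out=1, reg = 0xE2A8
clock 8: out=0, reg = 0xF154
clock 9: out=0, reg = 0x78AA

111100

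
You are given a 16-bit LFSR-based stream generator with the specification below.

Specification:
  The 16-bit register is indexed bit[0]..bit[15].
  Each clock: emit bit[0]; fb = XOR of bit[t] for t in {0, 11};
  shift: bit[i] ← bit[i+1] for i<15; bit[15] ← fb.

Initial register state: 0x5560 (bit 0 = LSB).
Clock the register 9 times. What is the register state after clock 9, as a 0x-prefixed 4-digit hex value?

0x152A

reg_0 = 0x5560
clock 1: out=0, reg = 0x2AB0
clock 2: out=0, reg = 0x9558
clock 3: out=0, reg = 0x4AAC
clock 4: out=0, reg = 0xA556
clock 5: out=0, reg = 0x52AB
clock 6: out=1, reg = 0xA955
clock 7: out=1, reg = 0x54AA
clock 8: out=0, reg = 0x2A55
clock 9: out=1, reg = 0x152A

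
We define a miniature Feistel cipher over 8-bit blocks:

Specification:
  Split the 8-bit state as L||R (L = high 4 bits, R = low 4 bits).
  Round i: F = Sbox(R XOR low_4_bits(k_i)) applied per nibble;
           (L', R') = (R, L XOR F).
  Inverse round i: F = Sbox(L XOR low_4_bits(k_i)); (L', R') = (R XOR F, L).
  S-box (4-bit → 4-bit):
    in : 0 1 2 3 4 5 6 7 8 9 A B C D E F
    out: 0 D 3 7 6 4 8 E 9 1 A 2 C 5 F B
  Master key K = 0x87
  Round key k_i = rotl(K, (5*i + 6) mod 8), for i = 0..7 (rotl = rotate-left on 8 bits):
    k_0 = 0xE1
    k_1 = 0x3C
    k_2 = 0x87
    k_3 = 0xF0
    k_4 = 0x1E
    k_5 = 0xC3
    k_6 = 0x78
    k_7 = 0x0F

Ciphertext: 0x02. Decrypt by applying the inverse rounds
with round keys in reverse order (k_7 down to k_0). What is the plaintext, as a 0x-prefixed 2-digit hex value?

0xB8

s_0 = ciphertext = 0x02
s_1 = InvRound(s_0, k_7) = 0x90
s_2 = InvRound(s_1, k_6) = 0xD9
s_3 = InvRound(s_2, k_5) = 0x6D
s_4 = InvRound(s_3, k_4) = 0x46
s_5 = InvRound(s_4, k_3) = 0x04
s_6 = InvRound(s_5, k_2) = 0xA0
s_7 = InvRound(s_6, k_1) = 0x8A
s_8 = InvRound(s_7, k_0) = 0xB8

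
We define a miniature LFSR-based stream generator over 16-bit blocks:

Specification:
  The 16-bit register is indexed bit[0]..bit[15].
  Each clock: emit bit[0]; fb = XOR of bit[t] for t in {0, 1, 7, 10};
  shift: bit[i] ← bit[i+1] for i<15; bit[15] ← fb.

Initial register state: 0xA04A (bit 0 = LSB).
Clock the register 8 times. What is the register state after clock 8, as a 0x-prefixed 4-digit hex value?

0xC7A0

reg_0 = 0xA04A
clock 1: out=0, reg = 0xD025
clock 2: out=1, reg = 0xE812
clock 3: out=0, reg = 0xF409
clock 4: out=1, reg = 0x7A04
clock 5: out=0, reg = 0x3D02
clock 6: out=0, reg = 0x1E81
clock 7: out=1, reg = 0x8F40
clock 8: out=0, reg = 0xC7A0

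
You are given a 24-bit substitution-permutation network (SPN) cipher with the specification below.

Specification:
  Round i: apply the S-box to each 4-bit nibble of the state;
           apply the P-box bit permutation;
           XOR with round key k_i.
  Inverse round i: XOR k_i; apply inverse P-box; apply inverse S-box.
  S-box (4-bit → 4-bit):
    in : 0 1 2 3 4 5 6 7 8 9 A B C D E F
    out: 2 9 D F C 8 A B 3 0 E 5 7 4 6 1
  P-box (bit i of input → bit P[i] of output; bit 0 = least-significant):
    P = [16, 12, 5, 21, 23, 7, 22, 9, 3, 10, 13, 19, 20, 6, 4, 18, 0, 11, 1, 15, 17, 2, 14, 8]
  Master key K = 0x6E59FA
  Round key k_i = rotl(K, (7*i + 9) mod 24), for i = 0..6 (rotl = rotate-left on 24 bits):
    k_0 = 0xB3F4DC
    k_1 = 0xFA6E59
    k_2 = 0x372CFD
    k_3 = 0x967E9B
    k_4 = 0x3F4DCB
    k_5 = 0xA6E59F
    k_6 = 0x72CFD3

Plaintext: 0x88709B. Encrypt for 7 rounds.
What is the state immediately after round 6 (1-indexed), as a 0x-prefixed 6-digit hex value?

s_0 = plaintext = 0x88709B
s_1 = Round(s_0, k_0) = 0xA4F8B9
s_2 = Round(s_1, k_1) = 0x2AAB57
s_3 = Round(s_2, k_2) = 0x10D7A7
s_4 = Round(s_3, k_3) = 0xFD6103
s_5 = Round(s_4, k_4) = 0x105D21
s_6 = Round(s_5, k_5) = 0x41CE9F
s_7 = Round(s_6, k_6) = 0x632A82

0x41CE9F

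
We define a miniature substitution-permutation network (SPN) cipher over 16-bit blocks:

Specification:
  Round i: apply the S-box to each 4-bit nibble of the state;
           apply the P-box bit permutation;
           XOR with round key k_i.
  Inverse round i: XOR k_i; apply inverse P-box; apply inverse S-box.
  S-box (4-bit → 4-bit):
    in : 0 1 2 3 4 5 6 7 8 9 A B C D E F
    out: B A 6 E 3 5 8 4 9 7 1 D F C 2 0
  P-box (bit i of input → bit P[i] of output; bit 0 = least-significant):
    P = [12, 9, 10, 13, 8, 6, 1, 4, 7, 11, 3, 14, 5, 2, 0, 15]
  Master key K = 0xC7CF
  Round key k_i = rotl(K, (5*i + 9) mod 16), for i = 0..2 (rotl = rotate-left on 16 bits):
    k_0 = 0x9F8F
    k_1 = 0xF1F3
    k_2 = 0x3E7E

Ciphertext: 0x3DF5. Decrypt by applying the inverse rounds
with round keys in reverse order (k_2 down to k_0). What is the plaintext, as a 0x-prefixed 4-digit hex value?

s_0 = ciphertext = 0x3DF5
s_1 = InvRound(s_0, k_2) = 0x755E
s_2 = InvRound(s_1, k_1) = 0xC5F7
s_3 = InvRound(s_2, k_0) = 0xA314

0xA314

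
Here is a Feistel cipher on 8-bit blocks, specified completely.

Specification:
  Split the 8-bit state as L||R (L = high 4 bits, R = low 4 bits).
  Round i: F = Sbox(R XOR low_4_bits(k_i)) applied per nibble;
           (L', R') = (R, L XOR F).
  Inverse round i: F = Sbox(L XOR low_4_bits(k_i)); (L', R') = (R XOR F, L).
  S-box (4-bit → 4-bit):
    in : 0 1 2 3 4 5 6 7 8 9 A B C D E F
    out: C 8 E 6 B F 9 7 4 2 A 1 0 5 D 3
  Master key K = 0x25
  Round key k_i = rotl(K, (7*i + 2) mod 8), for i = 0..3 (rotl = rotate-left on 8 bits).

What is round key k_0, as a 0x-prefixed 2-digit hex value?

K = 0x25
k_0 = rotl(K, (7*0+2) mod 8) = rotl(K, 2) = 0x94

0x94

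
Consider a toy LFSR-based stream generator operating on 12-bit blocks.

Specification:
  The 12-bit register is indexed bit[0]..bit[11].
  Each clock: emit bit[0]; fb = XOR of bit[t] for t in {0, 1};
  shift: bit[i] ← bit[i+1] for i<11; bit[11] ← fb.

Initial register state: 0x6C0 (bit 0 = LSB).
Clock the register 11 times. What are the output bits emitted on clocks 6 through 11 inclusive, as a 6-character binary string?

011011

reg_0 = 0x6C0
clock 1: out=0, reg = 0x360
clock 2: out=0, reg = 0x1B0
clock 3: out=0, reg = 0x0D8
clock 4: out=0, reg = 0x06C
clock 5: out=0, reg = 0x036
clock 6: out=0, reg = 0x81B
clock 7: out=1, reg = 0x40D
clock 8: out=1, reg = 0xA06
clock 9: out=0, reg = 0xD03
clock 10: out=1, reg = 0x681
clock 11: out=1, reg = 0xB40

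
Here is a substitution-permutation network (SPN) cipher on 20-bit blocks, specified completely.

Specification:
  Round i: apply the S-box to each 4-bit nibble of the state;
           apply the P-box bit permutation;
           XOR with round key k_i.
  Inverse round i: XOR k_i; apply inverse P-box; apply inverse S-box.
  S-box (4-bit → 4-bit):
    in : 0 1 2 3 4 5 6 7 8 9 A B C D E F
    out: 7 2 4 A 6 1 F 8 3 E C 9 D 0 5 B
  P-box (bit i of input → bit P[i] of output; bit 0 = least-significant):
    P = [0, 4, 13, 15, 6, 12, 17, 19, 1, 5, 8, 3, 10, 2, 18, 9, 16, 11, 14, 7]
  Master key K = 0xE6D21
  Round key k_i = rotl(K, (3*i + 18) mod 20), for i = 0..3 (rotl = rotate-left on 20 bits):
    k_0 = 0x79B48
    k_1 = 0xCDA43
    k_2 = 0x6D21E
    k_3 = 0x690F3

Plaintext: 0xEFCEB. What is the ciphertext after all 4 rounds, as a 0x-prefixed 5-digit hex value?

s_0 = plaintext = 0xEFCEB
s_1 = Round(s_0, k_0) = 0x45C07
s_2 = Round(s_1, k_1) = 0xE0709
s_3 = Round(s_2, k_2) = 0x12642
s_4 = Round(s_3, k_3) = 0x0A9D9

0x0A9D9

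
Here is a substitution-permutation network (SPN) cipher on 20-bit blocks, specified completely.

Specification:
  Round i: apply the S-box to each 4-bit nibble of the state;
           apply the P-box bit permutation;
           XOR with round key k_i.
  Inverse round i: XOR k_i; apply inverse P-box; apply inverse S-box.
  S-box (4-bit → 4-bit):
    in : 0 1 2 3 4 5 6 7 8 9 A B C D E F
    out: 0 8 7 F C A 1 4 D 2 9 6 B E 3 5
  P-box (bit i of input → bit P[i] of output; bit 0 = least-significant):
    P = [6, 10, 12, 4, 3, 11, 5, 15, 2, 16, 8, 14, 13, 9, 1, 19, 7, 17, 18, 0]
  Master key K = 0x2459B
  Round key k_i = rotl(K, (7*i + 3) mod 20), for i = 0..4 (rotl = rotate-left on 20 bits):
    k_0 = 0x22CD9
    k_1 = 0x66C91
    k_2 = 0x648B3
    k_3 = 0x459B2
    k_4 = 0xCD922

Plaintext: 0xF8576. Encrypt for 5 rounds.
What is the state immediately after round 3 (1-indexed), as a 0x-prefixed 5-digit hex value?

s_0 = plaintext = 0xF8576
s_1 = Round(s_0, k_0) = 0xF4C3B
s_2 = Round(s_1, k_1) = 0xBB03F
s_3 = Round(s_2, k_2) = 0x0D2D9
s_4 = Round(s_3, k_3) = 0xDD694
s_5 = Round(s_4, k_4) = 0x2C335

0x0D2D9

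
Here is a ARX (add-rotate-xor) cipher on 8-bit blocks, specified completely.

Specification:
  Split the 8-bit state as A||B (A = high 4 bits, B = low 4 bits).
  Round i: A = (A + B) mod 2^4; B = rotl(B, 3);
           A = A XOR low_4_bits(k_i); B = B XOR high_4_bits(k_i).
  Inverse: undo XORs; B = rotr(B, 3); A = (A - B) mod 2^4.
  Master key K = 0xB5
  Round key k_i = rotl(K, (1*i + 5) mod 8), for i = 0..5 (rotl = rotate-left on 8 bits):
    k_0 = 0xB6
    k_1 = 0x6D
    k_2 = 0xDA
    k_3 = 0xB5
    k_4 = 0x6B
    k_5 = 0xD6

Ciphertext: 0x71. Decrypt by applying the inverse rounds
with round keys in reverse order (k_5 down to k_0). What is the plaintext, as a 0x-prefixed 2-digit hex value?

0x94

s_0 = ciphertext = 0x71
s_1 = InvRound(s_0, k_5) = 0x89
s_2 = InvRound(s_1, k_4) = 0x4F
s_3 = InvRound(s_2, k_3) = 0x98
s_4 = InvRound(s_3, k_2) = 0x9A
s_5 = InvRound(s_4, k_1) = 0xB9
s_6 = InvRound(s_5, k_0) = 0x94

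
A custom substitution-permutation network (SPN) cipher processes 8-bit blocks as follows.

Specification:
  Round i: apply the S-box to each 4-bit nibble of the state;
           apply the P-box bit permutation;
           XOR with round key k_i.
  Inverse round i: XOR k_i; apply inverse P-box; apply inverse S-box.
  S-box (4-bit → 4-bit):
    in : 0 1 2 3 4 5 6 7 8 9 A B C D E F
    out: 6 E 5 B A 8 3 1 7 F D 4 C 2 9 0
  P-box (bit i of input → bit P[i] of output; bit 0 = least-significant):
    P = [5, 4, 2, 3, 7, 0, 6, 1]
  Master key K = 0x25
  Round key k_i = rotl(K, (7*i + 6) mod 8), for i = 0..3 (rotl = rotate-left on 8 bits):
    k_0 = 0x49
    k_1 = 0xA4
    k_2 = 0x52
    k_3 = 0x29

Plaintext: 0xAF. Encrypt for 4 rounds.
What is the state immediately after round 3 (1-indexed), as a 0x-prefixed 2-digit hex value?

0xCF

s_0 = plaintext = 0xAF
s_1 = Round(s_0, k_0) = 0x8B
s_2 = Round(s_1, k_1) = 0x61
s_3 = Round(s_2, k_2) = 0xCF
s_4 = Round(s_3, k_3) = 0x6B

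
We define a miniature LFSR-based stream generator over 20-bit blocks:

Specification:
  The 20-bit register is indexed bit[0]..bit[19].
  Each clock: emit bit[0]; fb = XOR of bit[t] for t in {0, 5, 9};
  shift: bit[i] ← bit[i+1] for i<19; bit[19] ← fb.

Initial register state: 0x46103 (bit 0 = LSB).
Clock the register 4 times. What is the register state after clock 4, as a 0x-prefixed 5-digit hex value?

0xB4610

reg_0 = 0x46103
clock 1: out=1, reg = 0xA3081
clock 2: out=1, reg = 0xD1840
clock 3: out=0, reg = 0x68C20
clock 4: out=0, reg = 0xB4610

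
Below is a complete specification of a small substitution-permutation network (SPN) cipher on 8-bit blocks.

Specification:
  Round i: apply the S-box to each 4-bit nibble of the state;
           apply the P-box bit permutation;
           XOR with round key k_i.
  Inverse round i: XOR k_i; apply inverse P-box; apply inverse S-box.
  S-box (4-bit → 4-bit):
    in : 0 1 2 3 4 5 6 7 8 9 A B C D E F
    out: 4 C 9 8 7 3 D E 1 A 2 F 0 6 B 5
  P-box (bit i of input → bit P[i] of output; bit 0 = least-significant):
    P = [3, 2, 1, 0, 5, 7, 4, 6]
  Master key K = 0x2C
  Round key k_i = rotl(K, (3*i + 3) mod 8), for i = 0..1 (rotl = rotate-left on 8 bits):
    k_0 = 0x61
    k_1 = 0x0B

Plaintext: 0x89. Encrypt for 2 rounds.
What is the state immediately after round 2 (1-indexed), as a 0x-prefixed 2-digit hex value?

0xB5

s_0 = plaintext = 0x89
s_1 = Round(s_0, k_0) = 0x44
s_2 = Round(s_1, k_1) = 0xB5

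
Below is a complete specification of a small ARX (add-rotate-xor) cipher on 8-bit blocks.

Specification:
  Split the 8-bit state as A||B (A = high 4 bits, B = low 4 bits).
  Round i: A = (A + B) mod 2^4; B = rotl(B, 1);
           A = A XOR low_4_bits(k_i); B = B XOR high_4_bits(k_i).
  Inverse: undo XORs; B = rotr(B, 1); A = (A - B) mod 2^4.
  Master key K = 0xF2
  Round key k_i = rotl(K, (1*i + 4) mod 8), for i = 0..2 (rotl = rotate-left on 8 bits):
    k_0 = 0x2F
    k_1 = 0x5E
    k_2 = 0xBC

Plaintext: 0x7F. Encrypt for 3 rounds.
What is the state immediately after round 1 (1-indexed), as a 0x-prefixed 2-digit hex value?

0x9D

s_0 = plaintext = 0x7F
s_1 = Round(s_0, k_0) = 0x9D
s_2 = Round(s_1, k_1) = 0x8E
s_3 = Round(s_2, k_2) = 0xA6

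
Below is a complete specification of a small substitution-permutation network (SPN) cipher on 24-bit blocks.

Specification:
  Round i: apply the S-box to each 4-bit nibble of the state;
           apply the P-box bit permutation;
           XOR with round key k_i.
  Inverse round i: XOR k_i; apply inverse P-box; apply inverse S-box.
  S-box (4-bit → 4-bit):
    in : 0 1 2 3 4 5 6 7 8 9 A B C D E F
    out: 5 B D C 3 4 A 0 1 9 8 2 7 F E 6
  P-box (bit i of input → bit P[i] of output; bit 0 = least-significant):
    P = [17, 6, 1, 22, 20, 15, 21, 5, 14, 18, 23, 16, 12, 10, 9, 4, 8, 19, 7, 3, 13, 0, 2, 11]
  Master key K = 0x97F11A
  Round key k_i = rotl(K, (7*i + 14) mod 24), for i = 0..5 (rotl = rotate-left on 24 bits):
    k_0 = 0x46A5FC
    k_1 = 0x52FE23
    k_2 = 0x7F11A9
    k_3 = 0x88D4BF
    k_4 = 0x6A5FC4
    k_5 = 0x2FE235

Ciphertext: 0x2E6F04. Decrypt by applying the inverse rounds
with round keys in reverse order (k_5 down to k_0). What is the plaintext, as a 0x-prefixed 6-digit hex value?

s_0 = ciphertext = 0x2E6F04
s_1 = InvRound(s_0, k_5) = 0x686A67
s_2 = InvRound(s_1, k_4) = 0x4047A0
s_3 = InvRound(s_2, k_3) = 0xF125B3
s_4 = InvRound(s_3, k_2) = 0x861F70
s_5 = InvRound(s_4, k_1) = 0x48AC4E
s_6 = InvRound(s_5, k_0) = 0xACABA0

0xACABA0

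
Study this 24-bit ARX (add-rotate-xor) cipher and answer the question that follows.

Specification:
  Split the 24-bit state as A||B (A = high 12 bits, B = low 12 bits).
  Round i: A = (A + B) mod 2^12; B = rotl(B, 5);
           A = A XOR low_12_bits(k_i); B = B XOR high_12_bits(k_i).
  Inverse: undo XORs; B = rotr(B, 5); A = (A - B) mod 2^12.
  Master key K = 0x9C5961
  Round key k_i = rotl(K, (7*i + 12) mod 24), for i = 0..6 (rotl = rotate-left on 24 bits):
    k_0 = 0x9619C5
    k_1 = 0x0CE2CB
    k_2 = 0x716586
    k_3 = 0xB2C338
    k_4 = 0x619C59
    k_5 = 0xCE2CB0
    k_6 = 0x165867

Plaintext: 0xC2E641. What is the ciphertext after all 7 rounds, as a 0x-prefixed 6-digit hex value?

0x67F577

s_0 = plaintext = 0xC2E641
s_1 = Round(s_0, k_0) = 0xBAA14D
s_2 = Round(s_1, k_1) = 0xE3C96C
s_3 = Round(s_2, k_2) = 0x22EA84
s_4 = Round(s_3, k_3) = 0xF8ABB9
s_5 = Round(s_4, k_4) = 0x71A12E
s_6 = Round(s_5, k_5) = 0x4F8920
s_7 = Round(s_6, k_6) = 0x67F577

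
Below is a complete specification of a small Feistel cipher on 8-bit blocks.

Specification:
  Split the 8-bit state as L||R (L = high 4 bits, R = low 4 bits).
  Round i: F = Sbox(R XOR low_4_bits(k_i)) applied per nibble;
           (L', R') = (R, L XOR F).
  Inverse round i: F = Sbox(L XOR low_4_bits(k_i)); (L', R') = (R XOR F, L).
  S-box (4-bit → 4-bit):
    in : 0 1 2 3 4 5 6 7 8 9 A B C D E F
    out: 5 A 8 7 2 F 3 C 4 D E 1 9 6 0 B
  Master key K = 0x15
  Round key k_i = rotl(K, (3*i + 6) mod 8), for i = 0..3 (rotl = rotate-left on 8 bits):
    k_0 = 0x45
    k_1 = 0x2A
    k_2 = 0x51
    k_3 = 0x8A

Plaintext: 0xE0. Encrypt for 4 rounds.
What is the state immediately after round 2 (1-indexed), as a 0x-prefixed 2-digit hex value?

0x11

s_0 = plaintext = 0xE0
s_1 = Round(s_0, k_0) = 0x01
s_2 = Round(s_1, k_1) = 0x11
s_3 = Round(s_2, k_2) = 0x14
s_4 = Round(s_3, k_3) = 0x41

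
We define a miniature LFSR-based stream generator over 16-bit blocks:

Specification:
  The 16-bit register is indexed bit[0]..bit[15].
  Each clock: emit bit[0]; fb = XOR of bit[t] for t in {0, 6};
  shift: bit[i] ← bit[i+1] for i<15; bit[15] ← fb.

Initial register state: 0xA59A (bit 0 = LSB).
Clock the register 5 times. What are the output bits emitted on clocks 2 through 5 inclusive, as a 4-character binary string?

reg_0 = 0xA59A
clock 1: out=0, reg = 0x52CD
clock 2: out=1, reg = 0x2966
clock 3: out=0, reg = 0x94B3
clock 4: out=1, reg = 0xCA59
clock 5: out=1, reg = 0x652C

1011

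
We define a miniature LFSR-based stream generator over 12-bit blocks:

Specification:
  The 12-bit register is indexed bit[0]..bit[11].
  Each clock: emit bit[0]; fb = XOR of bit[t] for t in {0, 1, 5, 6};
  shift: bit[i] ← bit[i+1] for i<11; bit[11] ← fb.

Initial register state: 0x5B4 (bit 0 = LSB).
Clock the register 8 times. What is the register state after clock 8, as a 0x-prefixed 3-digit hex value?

0x955

reg_0 = 0x5B4
clock 1: out=0, reg = 0xADA
clock 2: out=0, reg = 0x56D
clock 3: out=1, reg = 0xAB6
clock 4: out=0, reg = 0x55B
clock 5: out=1, reg = 0xAAD
clock 6: out=1, reg = 0x556
clock 7: out=0, reg = 0x2AB
clock 8: out=1, reg = 0x955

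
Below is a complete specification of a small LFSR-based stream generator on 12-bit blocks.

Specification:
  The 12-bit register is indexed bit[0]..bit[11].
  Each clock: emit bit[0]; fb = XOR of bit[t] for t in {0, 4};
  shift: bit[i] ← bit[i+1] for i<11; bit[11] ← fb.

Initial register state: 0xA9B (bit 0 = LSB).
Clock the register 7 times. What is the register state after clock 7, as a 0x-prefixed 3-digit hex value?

0x655

reg_0 = 0xA9B
clock 1: out=1, reg = 0x54D
clock 2: out=1, reg = 0xAA6
clock 3: out=0, reg = 0x553
clock 4: out=1, reg = 0x2A9
clock 5: out=1, reg = 0x954
clock 6: out=0, reg = 0xCAA
clock 7: out=0, reg = 0x655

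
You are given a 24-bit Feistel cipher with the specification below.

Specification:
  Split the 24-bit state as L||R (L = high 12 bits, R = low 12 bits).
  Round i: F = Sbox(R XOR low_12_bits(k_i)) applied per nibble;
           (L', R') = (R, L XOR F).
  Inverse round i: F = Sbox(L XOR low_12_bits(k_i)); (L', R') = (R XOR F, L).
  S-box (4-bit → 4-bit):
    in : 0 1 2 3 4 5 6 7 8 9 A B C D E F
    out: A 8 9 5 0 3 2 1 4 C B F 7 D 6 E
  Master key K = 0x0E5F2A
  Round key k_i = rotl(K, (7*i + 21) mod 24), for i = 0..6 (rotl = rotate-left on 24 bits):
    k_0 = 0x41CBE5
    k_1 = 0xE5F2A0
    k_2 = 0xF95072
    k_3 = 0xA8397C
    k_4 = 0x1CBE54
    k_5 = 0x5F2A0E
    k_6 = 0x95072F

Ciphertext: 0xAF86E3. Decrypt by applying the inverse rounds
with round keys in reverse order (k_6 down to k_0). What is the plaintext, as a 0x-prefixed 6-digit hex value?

s_0 = ciphertext = 0xAF86E3
s_1 = InvRound(s_0, k_6) = 0xB32AF8
s_2 = InvRound(s_1, k_5) = 0x2AFB32
s_3 = InvRound(s_2, k_4) = 0xCDD2AF
s_4 = InvRound(s_3, k_3) = 0x117CDD
s_5 = InvRound(s_4, k_2) = 0x4FE117
s_6 = InvRound(s_5, k_1) = 0x3214FE
s_7 = InvRound(s_6, k_0) = 0x08E321

0x08E321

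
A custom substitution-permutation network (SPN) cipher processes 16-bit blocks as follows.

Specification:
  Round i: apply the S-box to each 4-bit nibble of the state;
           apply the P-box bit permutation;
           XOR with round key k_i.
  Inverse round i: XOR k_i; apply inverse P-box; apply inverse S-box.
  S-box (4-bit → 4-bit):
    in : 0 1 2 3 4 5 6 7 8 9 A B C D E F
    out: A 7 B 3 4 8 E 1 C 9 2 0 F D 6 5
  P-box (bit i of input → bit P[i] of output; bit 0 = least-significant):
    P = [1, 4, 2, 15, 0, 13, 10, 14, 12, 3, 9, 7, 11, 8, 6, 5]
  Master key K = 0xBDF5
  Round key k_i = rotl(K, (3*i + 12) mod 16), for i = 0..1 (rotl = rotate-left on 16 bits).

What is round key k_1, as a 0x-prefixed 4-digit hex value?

0xDEFA

K = 0xBDF5
k_0 = rotl(K, (3*0+12) mod 16) = rotl(K, 12) = 0x5BDF
k_1 = rotl(K, (3*1+12) mod 16) = rotl(K, 15) = 0xDEFA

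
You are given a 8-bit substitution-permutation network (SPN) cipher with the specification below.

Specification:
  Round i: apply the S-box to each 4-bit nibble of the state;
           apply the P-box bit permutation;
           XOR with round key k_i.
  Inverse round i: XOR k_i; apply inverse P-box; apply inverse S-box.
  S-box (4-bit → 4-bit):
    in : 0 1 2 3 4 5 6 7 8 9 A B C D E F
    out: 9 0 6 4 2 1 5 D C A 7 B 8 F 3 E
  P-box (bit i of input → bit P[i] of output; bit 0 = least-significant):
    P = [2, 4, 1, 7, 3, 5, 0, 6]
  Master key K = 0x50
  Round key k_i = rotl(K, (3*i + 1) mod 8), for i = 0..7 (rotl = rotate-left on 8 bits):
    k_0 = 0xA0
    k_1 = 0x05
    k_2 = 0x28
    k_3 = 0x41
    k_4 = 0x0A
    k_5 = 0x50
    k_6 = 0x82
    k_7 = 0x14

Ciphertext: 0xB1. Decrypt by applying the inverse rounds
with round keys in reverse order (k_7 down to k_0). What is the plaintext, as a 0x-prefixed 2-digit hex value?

s_0 = ciphertext = 0xB1
s_1 = InvRound(s_0, k_7) = 0x20
s_2 = InvRound(s_1, k_6) = 0x48
s_3 = InvRound(s_2, k_5) = 0x54
s_4 = InvRound(s_3, k_4) = 0x0A
s_5 = InvRound(s_4, k_3) = 0x73
s_6 = InvRound(s_5, k_2) = 0x72
s_7 = InvRound(s_6, k_1) = 0xFA
s_8 = InvRound(s_7, k_0) = 0x02

0x02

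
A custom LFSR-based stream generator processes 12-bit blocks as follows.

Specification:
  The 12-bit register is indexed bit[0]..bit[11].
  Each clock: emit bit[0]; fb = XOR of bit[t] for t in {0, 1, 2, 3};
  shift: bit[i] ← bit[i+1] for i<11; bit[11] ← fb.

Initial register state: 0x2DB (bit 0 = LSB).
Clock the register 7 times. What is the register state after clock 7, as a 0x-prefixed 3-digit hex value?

reg_0 = 0x2DB
clock 1: out=1, reg = 0x96D
clock 2: out=1, reg = 0xCB6
clock 3: out=0, reg = 0x65B
clock 4: out=1, reg = 0xB2D
clock 5: out=1, reg = 0xD96
clock 6: out=0, reg = 0x6CB
clock 7: out=1, reg = 0xB65

0xB65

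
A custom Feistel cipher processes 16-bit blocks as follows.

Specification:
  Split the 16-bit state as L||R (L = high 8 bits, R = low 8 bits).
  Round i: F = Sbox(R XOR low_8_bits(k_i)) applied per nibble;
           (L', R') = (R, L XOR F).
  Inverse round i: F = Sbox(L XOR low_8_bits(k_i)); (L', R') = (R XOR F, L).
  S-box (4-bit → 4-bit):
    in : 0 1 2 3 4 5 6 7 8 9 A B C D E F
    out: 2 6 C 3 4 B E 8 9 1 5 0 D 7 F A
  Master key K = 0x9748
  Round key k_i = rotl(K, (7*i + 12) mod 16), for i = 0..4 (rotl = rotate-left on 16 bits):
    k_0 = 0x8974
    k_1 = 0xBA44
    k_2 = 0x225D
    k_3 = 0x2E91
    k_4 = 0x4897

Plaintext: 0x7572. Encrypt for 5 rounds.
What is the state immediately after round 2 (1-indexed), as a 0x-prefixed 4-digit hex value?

s_0 = plaintext = 0x7572
s_1 = Round(s_0, k_0) = 0x725B
s_2 = Round(s_1, k_1) = 0x5B18
s_3 = Round(s_2, k_2) = 0x1810
s_4 = Round(s_3, k_3) = 0x108E
s_5 = Round(s_4, k_4) = 0x8E71

0x5B18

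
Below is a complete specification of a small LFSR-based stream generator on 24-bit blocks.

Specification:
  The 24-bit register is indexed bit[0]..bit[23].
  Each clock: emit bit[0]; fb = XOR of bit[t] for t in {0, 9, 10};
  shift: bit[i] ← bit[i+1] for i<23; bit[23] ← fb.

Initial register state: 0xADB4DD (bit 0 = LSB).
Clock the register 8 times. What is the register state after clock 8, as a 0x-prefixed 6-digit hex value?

reg_0 = 0xADB4DD
clock 1: out=1, reg = 0x56DA6E
clock 2: out=0, reg = 0xAB6D37
clock 3: out=1, reg = 0x55B69B
clock 4: out=1, reg = 0xAADB4D
clock 5: out=1, reg = 0x556DA6
clock 6: out=0, reg = 0xAAB6D3
clock 7: out=1, reg = 0xD55B69
clock 8: out=1, reg = 0x6AADB4

0x6AADB4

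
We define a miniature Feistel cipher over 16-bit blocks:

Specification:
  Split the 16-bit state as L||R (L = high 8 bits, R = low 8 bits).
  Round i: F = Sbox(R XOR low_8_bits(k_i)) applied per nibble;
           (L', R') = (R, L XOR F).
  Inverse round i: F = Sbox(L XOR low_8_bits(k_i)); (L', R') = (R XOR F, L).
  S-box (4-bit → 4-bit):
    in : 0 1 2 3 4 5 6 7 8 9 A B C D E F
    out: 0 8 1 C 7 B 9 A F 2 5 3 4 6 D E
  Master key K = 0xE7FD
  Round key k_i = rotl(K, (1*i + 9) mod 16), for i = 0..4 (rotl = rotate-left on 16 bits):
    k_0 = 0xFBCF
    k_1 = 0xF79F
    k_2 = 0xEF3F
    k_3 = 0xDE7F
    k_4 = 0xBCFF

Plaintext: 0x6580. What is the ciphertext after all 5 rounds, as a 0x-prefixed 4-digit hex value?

0xF467

s_0 = plaintext = 0x6580
s_1 = Round(s_0, k_0) = 0x801B
s_2 = Round(s_1, k_1) = 0x1B77
s_3 = Round(s_2, k_2) = 0x7764
s_4 = Round(s_3, k_3) = 0x64F4
s_5 = Round(s_4, k_4) = 0xF467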